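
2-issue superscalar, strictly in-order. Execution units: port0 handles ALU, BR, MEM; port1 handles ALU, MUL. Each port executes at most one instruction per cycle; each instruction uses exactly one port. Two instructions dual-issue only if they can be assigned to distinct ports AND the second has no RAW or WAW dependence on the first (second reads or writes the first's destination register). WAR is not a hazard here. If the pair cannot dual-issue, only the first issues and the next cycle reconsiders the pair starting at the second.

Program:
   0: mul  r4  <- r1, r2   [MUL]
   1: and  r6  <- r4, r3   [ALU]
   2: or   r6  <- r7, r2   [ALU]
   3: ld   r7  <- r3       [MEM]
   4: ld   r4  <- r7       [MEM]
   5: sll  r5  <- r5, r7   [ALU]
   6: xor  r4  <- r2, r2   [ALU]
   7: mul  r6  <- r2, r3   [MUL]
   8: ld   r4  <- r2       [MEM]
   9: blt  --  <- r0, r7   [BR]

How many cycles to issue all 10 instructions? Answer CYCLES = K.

CYCLES = 7

  cy0 -> i0 (mul.MUL) RAW r4
  cy1 -> i1 (and.ALU) WAW r6
  cy2 -> i2/i3 (or.ALU+ld.MEM) dual
  cy3 -> i4/i5 (ld.MEM+sll.ALU) dual
  cy4 -> i6/i7 (xor.ALU+mul.MUL) dual
  cy5 -> i8 (ld.MEM) no-port MEM/BR
  cy6 -> i9 (blt.BR) tail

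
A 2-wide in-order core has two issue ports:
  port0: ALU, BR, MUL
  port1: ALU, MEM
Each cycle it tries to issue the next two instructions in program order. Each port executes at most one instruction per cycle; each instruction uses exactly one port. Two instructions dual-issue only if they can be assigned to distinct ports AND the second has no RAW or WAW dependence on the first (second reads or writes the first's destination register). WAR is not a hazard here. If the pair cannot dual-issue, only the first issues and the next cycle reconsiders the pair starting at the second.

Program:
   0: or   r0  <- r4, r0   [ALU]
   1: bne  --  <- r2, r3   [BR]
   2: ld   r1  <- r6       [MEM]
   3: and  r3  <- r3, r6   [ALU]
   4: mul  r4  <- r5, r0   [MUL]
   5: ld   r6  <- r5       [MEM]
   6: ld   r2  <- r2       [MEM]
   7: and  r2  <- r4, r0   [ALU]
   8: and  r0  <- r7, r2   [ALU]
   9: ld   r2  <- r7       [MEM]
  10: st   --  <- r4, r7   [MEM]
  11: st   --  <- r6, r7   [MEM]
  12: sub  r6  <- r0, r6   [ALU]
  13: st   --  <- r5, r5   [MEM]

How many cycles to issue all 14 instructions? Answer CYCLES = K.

CYCLES = 9

#0 head=0: or.ALU;bne.BR i0,i1 2-wide
#1 head=2: ld.MEM;and.ALU i2,i3 2-wide
#2 head=4: mul.MUL;ld.MEM i4,i5 2-wide
#3 head=6: ld.MEM i6 WAW r2
#4 head=7: and.ALU i7 RAW r2
#5 head=8: and.ALU;ld.MEM i8,i9 2-wide
#6 head=10: st.MEM i10 no-port MEM/MEM
#7 head=11: st.MEM;sub.ALU i11,i12 2-wide
#8 head=13: st.MEM i13 tail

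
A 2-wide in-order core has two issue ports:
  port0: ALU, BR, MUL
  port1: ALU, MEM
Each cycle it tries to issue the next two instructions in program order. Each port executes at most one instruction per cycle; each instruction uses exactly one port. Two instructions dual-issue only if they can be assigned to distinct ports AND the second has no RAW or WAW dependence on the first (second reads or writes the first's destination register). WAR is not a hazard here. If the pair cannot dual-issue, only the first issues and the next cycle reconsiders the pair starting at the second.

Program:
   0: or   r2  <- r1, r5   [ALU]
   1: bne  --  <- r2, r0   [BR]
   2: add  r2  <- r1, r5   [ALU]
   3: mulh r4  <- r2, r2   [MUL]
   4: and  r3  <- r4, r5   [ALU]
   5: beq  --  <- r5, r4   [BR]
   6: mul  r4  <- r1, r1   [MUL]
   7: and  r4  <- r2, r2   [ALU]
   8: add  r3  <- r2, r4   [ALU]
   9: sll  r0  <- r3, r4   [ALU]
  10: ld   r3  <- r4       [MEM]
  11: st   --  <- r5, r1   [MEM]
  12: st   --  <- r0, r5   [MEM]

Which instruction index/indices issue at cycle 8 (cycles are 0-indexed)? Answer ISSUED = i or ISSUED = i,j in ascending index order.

  cy0 -> i0 (or.ALU) RAW r2
  cy1 -> i1/i2 (bne.BR;add.ALU) 2-wide
  cy2 -> i3 (mulh.MUL) RAW r4
  cy3 -> i4/i5 (and.ALU;beq.BR) 2-wide
  cy4 -> i6 (mul.MUL) WAW r4
  cy5 -> i7 (and.ALU) RAW r4
  cy6 -> i8 (add.ALU) RAW r3
  cy7 -> i9/i10 (sll.ALU;ld.MEM) 2-wide
  cy8 -> i11 (st.MEM) no-port MEM/MEM
  cy9 -> i12 (st.MEM) tail

ISSUED = 11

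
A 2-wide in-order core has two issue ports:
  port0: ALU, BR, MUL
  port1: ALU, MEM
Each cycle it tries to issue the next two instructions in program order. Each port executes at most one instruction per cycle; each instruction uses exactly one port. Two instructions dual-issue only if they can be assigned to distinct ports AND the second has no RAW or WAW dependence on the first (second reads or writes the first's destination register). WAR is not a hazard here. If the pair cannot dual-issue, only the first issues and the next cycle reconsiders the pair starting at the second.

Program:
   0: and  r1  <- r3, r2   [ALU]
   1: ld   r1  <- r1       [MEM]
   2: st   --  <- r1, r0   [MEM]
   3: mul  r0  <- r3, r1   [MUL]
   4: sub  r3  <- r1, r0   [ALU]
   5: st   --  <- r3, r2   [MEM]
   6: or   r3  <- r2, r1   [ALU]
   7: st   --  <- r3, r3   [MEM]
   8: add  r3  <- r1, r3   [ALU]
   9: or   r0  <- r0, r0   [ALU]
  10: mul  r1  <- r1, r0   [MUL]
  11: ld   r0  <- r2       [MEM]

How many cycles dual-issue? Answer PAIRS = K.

c0: i0 and  RAW+WAW r1
c1: i1 ld  no-port MEM/MEM
c2: i2&i3 st+mul  dual
c3: i4 sub  RAW r3
c4: i5&i6 st+or  dual
c5: i7&i8 st+add  dual
c6: i9 or  RAW r0
c7: i10&i11 mul+ld  dual

PAIRS = 4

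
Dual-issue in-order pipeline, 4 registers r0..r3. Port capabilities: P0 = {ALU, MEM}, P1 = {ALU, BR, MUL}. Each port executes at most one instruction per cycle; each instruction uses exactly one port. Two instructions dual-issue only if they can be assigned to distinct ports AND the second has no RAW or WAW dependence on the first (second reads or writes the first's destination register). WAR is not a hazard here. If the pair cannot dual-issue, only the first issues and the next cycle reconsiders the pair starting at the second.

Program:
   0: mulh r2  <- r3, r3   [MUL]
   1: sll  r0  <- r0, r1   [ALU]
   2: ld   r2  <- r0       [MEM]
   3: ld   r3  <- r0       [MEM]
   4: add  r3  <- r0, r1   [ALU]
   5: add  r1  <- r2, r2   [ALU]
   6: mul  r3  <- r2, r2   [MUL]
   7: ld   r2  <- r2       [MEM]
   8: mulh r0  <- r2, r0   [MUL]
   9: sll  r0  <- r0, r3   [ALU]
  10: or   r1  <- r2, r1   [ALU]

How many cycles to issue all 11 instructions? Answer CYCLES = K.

CYCLES = 7

t=0 i0+i1:mulh.MUL;sll.ALU ; dual
t=1 i2:ld.MEM ; no-port MEM/MEM
t=2 i3:ld.MEM ; WAW r3
t=3 i4+i5:add.ALU;add.ALU ; dual
t=4 i6+i7:mul.MUL;ld.MEM ; dual
t=5 i8:mulh.MUL ; RAW+WAW r0
t=6 i9+i10:sll.ALU;or.ALU ; dual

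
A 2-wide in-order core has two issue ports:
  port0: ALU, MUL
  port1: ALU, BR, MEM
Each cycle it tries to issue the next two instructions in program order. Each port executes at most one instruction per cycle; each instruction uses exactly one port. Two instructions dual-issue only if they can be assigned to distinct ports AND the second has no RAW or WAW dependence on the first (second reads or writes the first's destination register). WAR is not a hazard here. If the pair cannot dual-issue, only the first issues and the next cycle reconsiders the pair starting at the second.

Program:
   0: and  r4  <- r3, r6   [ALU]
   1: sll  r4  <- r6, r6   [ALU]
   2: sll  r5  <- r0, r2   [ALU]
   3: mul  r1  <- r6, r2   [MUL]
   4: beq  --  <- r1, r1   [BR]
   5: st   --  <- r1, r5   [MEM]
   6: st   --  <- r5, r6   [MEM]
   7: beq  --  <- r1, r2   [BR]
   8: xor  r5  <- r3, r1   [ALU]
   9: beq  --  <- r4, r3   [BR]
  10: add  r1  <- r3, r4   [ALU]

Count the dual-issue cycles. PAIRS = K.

PAIRS = 3

#0 head=0: and.ALU i0 WAW r4
#1 head=1: sll.ALU+sll.ALU i1/i2 pair
#2 head=3: mul.MUL i3 RAW r1
#3 head=4: beq.BR i4 no-port BR/MEM
#4 head=5: st.MEM i5 no-port MEM/MEM
#5 head=6: st.MEM i6 no-port MEM/BR
#6 head=7: beq.BR+xor.ALU i7/i8 pair
#7 head=9: beq.BR+add.ALU i9/i10 pair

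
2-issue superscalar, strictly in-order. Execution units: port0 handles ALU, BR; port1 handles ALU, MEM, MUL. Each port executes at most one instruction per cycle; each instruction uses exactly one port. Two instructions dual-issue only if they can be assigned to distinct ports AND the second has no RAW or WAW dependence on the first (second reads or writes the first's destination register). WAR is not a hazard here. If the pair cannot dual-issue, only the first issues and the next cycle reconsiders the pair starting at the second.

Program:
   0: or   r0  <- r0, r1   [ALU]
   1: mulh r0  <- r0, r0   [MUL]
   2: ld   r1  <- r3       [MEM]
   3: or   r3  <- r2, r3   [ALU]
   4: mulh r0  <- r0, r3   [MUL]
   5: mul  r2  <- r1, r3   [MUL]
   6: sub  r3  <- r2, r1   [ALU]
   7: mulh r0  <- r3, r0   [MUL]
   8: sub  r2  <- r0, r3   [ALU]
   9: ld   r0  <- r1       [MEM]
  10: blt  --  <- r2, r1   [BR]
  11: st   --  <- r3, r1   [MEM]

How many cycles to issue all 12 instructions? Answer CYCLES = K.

CYCLES = 9

t=0 i0:or ; RAW+WAW r0
t=1 i1:mulh ; no-port MUL/MEM
t=2 i2,i3:ld+or ; dual
t=3 i4:mulh ; no-port MUL/MUL
t=4 i5:mul ; RAW r2
t=5 i6:sub ; RAW r3
t=6 i7:mulh ; RAW r0
t=7 i8,i9:sub+ld ; dual
t=8 i10,i11:blt+st ; dual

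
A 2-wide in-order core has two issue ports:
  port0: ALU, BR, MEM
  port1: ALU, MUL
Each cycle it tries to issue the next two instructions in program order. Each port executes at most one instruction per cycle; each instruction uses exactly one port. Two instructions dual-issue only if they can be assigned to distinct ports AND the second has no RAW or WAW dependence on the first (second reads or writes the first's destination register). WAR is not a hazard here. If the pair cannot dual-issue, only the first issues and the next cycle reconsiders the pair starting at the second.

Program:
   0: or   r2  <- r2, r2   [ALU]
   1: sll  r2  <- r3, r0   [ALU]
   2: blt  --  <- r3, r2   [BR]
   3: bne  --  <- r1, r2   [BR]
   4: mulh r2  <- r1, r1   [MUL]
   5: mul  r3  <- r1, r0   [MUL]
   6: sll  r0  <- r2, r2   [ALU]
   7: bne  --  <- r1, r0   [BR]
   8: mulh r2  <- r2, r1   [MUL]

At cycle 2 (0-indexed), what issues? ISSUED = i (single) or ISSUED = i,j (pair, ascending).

  cy0 -> i0 (or) WAW r2
  cy1 -> i1 (sll) RAW r2
  cy2 -> i2 (blt) no-port BR/BR
  cy3 -> i3/i4 (bne mulh) pair
  cy4 -> i5/i6 (mul sll) pair
  cy5 -> i7/i8 (bne mulh) pair

ISSUED = 2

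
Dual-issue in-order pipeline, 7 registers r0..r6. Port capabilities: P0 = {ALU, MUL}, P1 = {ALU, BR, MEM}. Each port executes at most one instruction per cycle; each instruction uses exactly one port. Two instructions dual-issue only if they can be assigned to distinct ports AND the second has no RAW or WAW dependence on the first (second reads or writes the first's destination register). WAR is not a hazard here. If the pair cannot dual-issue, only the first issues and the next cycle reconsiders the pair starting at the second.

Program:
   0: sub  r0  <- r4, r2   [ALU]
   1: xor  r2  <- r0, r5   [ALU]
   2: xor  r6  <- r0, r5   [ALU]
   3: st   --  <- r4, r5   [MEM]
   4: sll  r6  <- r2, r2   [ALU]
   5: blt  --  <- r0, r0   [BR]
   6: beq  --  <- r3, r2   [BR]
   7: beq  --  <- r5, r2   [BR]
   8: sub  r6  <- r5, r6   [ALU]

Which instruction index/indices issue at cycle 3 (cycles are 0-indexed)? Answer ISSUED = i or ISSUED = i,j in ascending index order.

0. sub.ALU @i0  | RAW r0
1. xor.ALU xor.ALU @i1,i2  | pair
2. st.MEM sll.ALU @i3,i4  | pair
3. blt.BR @i5  | no-port BR/BR
4. beq.BR @i6  | no-port BR/BR
5. beq.BR sub.ALU @i7,i8  | pair

ISSUED = 5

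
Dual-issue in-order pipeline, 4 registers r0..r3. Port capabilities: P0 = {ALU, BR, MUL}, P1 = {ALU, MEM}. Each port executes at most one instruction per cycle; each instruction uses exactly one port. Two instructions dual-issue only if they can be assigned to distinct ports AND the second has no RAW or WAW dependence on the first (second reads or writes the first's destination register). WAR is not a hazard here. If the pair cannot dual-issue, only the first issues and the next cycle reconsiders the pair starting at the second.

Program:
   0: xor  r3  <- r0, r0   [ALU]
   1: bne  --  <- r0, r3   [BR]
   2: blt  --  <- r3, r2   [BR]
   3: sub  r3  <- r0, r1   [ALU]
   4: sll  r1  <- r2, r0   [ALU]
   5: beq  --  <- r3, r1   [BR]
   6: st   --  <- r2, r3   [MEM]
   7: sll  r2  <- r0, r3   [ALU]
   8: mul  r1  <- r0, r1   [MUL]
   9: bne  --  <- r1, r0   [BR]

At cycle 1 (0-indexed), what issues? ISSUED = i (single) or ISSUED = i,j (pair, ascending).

ISSUED = 1

[0] i0  xor  -- RAW r3
[1] i1  bne  -- no-port BR/BR
[2] i2+i3  blt/sub  -- dual
[3] i4  sll  -- RAW r1
[4] i5+i6  beq/st  -- dual
[5] i7+i8  sll/mul  -- dual
[6] i9  bne  -- tail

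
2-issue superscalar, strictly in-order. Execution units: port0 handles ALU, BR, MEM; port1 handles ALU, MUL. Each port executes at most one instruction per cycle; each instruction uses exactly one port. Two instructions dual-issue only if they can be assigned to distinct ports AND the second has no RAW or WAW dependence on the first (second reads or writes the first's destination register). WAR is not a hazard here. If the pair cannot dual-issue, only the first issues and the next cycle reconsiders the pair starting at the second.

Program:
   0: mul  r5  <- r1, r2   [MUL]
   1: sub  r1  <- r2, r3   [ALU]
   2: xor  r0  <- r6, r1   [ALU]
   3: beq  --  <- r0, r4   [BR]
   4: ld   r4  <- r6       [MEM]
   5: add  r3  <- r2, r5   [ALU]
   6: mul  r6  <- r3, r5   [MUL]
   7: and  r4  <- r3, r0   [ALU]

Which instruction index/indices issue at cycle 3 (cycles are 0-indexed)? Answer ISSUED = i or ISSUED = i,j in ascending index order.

ISSUED = 4,5

  cy0 -> i0&i1 (mul.MUL/sub.ALU) 2-wide
  cy1 -> i2 (xor.ALU) RAW r0
  cy2 -> i3 (beq.BR) no-port BR/MEM
  cy3 -> i4&i5 (ld.MEM/add.ALU) 2-wide
  cy4 -> i6&i7 (mul.MUL/and.ALU) 2-wide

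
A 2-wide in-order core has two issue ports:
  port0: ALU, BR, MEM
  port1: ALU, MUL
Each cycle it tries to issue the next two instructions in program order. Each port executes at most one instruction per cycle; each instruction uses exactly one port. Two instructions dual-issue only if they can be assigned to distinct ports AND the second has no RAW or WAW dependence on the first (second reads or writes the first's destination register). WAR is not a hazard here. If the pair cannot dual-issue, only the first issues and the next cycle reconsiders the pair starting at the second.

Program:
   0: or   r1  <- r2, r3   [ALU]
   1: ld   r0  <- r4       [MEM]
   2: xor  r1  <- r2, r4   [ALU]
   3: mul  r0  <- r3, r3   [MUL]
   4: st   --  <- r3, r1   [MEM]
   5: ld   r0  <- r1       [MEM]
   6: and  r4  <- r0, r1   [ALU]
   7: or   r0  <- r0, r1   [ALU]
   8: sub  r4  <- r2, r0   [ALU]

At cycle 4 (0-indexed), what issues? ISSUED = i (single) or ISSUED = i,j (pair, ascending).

ISSUED = 6,7

  cy0 -> i0+i1 (or.ALU+ld.MEM) dual
  cy1 -> i2+i3 (xor.ALU+mul.MUL) dual
  cy2 -> i4 (st.MEM) no-port MEM/MEM
  cy3 -> i5 (ld.MEM) RAW r0
  cy4 -> i6+i7 (and.ALU+or.ALU) dual
  cy5 -> i8 (sub.ALU) tail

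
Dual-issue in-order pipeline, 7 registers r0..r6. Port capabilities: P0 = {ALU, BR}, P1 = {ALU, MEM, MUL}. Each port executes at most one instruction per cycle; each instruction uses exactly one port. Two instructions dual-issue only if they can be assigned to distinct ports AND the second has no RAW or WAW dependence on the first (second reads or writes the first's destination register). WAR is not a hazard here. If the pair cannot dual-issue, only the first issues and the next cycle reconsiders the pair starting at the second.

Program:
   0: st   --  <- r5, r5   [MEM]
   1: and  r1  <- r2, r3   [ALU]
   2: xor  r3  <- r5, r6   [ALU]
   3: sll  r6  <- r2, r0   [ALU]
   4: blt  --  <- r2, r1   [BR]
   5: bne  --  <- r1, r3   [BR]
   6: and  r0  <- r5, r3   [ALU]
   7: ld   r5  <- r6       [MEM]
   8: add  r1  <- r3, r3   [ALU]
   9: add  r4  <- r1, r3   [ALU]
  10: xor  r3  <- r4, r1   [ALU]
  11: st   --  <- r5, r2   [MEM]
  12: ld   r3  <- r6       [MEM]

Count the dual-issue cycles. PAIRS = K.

PAIRS = 5

[0] i0&i1  st.MEM;and.ALU  -- dual
[1] i2&i3  xor.ALU;sll.ALU  -- dual
[2] i4  blt.BR  -- no-port BR/BR
[3] i5&i6  bne.BR;and.ALU  -- dual
[4] i7&i8  ld.MEM;add.ALU  -- dual
[5] i9  add.ALU  -- RAW r4
[6] i10&i11  xor.ALU;st.MEM  -- dual
[7] i12  ld.MEM  -- tail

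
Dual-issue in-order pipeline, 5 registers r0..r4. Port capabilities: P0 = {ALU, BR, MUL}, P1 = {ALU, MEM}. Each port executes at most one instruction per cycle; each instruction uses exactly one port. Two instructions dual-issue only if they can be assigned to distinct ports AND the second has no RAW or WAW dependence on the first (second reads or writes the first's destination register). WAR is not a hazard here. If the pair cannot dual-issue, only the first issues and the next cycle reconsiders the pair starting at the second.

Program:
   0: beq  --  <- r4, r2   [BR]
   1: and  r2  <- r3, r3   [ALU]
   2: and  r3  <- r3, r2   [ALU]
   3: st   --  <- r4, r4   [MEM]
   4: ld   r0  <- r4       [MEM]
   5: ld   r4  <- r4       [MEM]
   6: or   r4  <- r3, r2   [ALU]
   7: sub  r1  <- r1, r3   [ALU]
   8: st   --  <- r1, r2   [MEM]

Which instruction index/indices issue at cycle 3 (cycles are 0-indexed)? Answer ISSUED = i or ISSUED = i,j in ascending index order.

ISSUED = 5

c0: i0&i1 beq.BR;and.ALU  2-wide
c1: i2&i3 and.ALU;st.MEM  2-wide
c2: i4 ld.MEM  no-port MEM/MEM
c3: i5 ld.MEM  WAW r4
c4: i6&i7 or.ALU;sub.ALU  2-wide
c5: i8 st.MEM  tail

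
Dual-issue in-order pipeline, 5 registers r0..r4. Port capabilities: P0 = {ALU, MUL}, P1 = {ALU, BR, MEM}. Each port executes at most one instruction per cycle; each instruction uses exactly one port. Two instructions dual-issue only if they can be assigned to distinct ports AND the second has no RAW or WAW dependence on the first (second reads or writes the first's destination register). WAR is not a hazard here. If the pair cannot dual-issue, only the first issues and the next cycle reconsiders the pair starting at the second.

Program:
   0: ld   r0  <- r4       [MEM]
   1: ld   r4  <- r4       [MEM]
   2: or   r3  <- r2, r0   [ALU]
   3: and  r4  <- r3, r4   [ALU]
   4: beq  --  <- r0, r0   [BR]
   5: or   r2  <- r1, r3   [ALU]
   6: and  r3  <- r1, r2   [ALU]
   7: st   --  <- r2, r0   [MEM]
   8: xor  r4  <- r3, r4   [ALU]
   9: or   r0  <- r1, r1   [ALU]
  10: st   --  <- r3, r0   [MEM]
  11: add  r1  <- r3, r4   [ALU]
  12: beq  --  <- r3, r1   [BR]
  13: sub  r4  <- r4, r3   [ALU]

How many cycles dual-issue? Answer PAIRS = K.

0. ld.MEM @i0  | no-port MEM/MEM
1. ld.MEM+or.ALU @i1&i2  | dual
2. and.ALU+beq.BR @i3&i4  | dual
3. or.ALU @i5  | RAW r2
4. and.ALU+st.MEM @i6&i7  | dual
5. xor.ALU+or.ALU @i8&i9  | dual
6. st.MEM+add.ALU @i10&i11  | dual
7. beq.BR+sub.ALU @i12&i13  | dual

PAIRS = 6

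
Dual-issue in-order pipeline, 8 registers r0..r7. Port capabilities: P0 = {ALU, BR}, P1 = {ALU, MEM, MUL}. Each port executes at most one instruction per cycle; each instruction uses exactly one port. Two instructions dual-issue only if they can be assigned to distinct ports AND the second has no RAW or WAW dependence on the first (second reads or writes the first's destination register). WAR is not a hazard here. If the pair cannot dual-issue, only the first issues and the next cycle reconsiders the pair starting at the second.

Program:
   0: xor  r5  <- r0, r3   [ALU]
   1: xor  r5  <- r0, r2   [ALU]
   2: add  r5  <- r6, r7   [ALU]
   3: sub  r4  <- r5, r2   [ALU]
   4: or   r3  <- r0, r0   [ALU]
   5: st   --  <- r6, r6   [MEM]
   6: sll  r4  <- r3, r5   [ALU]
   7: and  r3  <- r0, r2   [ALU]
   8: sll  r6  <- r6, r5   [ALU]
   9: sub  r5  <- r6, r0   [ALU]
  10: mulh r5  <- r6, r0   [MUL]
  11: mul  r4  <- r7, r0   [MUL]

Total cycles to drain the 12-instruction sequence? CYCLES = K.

CYCLES = 9

#0 head=0: xor.ALU i0 WAW r5
#1 head=1: xor.ALU i1 WAW r5
#2 head=2: add.ALU i2 RAW r5
#3 head=3: sub.ALU or.ALU i3+i4 2-wide
#4 head=5: st.MEM sll.ALU i5+i6 2-wide
#5 head=7: and.ALU sll.ALU i7+i8 2-wide
#6 head=9: sub.ALU i9 WAW r5
#7 head=10: mulh.MUL i10 no-port MUL/MUL
#8 head=11: mul.MUL i11 tail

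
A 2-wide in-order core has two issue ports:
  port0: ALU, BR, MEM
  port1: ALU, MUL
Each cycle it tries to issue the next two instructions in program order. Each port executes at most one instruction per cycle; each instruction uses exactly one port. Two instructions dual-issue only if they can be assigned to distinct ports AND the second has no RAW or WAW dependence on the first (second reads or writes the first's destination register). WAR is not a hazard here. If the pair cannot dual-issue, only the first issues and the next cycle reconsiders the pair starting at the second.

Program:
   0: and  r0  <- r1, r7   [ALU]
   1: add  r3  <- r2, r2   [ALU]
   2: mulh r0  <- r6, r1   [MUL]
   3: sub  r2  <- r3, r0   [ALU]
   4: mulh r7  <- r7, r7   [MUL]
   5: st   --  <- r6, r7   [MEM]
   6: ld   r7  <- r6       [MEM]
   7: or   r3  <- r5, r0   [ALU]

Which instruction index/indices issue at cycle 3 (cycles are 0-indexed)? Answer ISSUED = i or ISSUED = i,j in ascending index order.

ISSUED = 5

c0: i0&i1 and;add  2-wide
c1: i2 mulh  RAW r0
c2: i3&i4 sub;mulh  2-wide
c3: i5 st  no-port MEM/MEM
c4: i6&i7 ld;or  2-wide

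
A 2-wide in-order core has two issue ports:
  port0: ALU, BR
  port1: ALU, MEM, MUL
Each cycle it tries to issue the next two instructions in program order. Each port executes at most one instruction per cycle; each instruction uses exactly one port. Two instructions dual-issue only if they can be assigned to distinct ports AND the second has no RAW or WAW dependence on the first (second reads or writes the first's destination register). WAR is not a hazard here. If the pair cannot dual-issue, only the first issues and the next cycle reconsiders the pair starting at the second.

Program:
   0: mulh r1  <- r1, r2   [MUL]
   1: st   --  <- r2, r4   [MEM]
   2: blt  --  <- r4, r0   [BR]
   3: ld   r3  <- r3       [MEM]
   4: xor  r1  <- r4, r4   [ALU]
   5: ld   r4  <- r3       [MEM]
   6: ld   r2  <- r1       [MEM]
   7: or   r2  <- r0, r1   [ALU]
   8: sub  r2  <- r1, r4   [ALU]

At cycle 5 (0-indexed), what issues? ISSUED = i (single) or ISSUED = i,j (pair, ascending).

t=0 i0:mulh ; no-port MUL/MEM
t=1 i1/i2:st;blt ; dual
t=2 i3/i4:ld;xor ; dual
t=3 i5:ld ; no-port MEM/MEM
t=4 i6:ld ; WAW r2
t=5 i7:or ; WAW r2
t=6 i8:sub ; tail

ISSUED = 7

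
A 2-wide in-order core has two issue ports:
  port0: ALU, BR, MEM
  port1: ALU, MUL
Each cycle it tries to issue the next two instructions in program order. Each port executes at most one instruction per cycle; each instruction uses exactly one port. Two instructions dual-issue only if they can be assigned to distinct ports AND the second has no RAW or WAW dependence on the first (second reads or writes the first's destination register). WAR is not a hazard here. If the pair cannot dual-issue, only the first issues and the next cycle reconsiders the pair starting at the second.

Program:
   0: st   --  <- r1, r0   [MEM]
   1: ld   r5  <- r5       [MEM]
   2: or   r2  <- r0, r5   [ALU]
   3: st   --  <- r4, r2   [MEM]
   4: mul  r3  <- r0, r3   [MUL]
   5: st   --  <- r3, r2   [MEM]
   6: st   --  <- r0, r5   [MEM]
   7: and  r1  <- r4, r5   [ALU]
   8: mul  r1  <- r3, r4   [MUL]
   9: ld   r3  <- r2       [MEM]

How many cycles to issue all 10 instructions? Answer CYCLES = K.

CYCLES = 7

#0 head=0: st.MEM i0 no-port MEM/MEM
#1 head=1: ld.MEM i1 RAW r5
#2 head=2: or.ALU i2 RAW r2
#3 head=3: st.MEM+mul.MUL i3,i4 2-wide
#4 head=5: st.MEM i5 no-port MEM/MEM
#5 head=6: st.MEM+and.ALU i6,i7 2-wide
#6 head=8: mul.MUL+ld.MEM i8,i9 2-wide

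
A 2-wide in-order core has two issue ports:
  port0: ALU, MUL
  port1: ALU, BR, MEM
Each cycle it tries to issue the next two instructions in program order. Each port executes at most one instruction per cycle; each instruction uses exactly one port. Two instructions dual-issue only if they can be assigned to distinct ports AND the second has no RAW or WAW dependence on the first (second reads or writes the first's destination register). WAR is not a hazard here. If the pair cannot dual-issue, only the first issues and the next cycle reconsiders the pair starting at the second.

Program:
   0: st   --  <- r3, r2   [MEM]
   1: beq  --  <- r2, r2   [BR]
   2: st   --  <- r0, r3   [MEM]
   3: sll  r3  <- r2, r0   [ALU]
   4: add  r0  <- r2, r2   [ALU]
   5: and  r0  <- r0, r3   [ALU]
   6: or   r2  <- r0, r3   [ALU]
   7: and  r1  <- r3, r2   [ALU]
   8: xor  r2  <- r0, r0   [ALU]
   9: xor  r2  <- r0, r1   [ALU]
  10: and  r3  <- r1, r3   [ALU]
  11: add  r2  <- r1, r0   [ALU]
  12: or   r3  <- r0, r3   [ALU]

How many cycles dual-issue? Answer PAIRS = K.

PAIRS = 4

[0] i0  st.MEM  -- no-port MEM/BR
[1] i1  beq.BR  -- no-port BR/MEM
[2] i2,i3  st.MEM/sll.ALU  -- 2-wide
[3] i4  add.ALU  -- RAW+WAW r0
[4] i5  and.ALU  -- RAW r0
[5] i6  or.ALU  -- RAW r2
[6] i7,i8  and.ALU/xor.ALU  -- 2-wide
[7] i9,i10  xor.ALU/and.ALU  -- 2-wide
[8] i11,i12  add.ALU/or.ALU  -- 2-wide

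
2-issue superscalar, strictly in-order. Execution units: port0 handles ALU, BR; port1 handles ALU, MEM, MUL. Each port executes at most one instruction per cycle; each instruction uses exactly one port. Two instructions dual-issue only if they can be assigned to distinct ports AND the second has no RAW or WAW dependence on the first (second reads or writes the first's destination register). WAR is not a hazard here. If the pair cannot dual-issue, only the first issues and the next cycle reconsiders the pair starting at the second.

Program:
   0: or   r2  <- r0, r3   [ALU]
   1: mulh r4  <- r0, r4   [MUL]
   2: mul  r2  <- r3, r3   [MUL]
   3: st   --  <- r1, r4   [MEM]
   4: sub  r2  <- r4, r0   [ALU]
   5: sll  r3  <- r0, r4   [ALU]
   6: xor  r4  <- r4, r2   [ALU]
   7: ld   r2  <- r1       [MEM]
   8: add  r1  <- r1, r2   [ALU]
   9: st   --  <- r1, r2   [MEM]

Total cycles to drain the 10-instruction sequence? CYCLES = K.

  cy0 -> i0+i1 (or.ALU+mulh.MUL) dual
  cy1 -> i2 (mul.MUL) no-port MUL/MEM
  cy2 -> i3+i4 (st.MEM+sub.ALU) dual
  cy3 -> i5+i6 (sll.ALU+xor.ALU) dual
  cy4 -> i7 (ld.MEM) RAW r2
  cy5 -> i8 (add.ALU) RAW r1
  cy6 -> i9 (st.MEM) tail

CYCLES = 7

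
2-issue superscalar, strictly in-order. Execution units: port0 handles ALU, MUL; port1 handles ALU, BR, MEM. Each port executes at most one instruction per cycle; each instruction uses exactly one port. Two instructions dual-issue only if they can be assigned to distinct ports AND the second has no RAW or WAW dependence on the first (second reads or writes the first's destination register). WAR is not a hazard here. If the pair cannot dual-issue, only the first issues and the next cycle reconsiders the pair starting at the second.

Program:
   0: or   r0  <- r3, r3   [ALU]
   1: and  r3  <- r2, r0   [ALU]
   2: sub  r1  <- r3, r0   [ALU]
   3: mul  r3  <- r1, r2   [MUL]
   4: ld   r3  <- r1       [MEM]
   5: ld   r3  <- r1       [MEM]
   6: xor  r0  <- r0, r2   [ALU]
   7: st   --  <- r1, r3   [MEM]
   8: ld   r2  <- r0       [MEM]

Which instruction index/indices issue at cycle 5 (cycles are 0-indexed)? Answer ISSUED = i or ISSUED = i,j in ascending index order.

c0: i0 or.ALU  RAW r0
c1: i1 and.ALU  RAW r3
c2: i2 sub.ALU  RAW r1
c3: i3 mul.MUL  WAW r3
c4: i4 ld.MEM  no-port MEM/MEM
c5: i5/i6 ld.MEM xor.ALU  2-wide
c6: i7 st.MEM  no-port MEM/MEM
c7: i8 ld.MEM  tail

ISSUED = 5,6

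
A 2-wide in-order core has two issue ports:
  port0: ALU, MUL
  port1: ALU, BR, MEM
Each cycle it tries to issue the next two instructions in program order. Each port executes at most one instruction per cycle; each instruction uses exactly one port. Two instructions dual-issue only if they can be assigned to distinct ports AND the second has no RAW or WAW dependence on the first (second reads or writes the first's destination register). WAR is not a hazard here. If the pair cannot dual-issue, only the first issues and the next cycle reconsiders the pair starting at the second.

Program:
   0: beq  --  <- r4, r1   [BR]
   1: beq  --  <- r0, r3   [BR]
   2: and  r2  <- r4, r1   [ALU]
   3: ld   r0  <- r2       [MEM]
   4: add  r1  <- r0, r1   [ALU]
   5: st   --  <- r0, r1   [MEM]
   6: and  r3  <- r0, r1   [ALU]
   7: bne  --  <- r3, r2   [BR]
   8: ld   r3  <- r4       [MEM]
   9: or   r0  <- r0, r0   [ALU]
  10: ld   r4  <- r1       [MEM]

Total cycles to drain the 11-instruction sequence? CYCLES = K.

[0] i0  beq.BR  -- no-port BR/BR
[1] i1+i2  beq.BR and.ALU  -- dual
[2] i3  ld.MEM  -- RAW r0
[3] i4  add.ALU  -- RAW r1
[4] i5+i6  st.MEM and.ALU  -- dual
[5] i7  bne.BR  -- no-port BR/MEM
[6] i8+i9  ld.MEM or.ALU  -- dual
[7] i10  ld.MEM  -- tail

CYCLES = 8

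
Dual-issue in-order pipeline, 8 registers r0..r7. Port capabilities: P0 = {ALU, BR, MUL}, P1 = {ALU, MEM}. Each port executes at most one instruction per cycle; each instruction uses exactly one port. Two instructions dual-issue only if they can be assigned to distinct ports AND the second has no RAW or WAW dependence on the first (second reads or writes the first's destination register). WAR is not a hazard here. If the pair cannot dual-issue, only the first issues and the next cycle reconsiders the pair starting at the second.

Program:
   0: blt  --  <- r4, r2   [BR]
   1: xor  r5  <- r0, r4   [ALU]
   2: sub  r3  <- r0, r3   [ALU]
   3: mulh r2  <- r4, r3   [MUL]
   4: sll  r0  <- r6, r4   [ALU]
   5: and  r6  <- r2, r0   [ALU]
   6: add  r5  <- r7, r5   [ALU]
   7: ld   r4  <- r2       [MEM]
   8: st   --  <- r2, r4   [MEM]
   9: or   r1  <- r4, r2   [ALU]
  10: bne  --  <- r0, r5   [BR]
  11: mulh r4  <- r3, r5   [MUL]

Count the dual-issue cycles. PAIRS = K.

PAIRS = 4

[0] i0+i1  blt.BR;xor.ALU  -- 2-wide
[1] i2  sub.ALU  -- RAW r3
[2] i3+i4  mulh.MUL;sll.ALU  -- 2-wide
[3] i5+i6  and.ALU;add.ALU  -- 2-wide
[4] i7  ld.MEM  -- no-port MEM/MEM
[5] i8+i9  st.MEM;or.ALU  -- 2-wide
[6] i10  bne.BR  -- no-port BR/MUL
[7] i11  mulh.MUL  -- tail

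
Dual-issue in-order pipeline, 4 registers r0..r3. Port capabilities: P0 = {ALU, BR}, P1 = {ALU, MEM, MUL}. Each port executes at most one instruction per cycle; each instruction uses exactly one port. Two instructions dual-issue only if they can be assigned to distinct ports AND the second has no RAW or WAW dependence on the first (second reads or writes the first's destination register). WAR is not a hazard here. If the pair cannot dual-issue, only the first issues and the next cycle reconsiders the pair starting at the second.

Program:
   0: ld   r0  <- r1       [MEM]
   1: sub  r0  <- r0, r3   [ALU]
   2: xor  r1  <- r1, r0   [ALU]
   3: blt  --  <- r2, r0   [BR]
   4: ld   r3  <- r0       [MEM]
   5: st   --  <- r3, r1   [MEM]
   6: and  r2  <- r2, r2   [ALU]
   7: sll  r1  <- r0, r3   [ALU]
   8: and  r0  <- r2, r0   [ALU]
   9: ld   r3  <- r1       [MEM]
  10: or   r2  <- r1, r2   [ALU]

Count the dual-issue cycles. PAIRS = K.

#0 head=0: ld i0 RAW+WAW r0
#1 head=1: sub i1 RAW r0
#2 head=2: xor/blt i2/i3 dual
#3 head=4: ld i4 no-port MEM/MEM
#4 head=5: st/and i5/i6 dual
#5 head=7: sll/and i7/i8 dual
#6 head=9: ld/or i9/i10 dual

PAIRS = 4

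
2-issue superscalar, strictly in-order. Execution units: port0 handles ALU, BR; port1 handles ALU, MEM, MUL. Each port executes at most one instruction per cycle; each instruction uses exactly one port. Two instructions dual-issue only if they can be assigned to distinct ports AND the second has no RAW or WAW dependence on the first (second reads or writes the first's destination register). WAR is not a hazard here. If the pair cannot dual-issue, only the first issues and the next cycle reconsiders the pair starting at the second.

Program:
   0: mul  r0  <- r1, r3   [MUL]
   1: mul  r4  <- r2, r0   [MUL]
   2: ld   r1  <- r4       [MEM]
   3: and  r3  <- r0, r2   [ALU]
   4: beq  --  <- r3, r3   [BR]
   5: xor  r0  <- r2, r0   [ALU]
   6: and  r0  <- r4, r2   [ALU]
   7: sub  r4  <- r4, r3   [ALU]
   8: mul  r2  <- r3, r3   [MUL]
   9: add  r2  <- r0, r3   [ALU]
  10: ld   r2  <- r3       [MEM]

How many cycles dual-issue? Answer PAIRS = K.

PAIRS = 3

  cy0 -> i0 (mul.MUL) no-port MUL/MUL
  cy1 -> i1 (mul.MUL) no-port MUL/MEM
  cy2 -> i2+i3 (ld.MEM and.ALU) 2-wide
  cy3 -> i4+i5 (beq.BR xor.ALU) 2-wide
  cy4 -> i6+i7 (and.ALU sub.ALU) 2-wide
  cy5 -> i8 (mul.MUL) WAW r2
  cy6 -> i9 (add.ALU) WAW r2
  cy7 -> i10 (ld.MEM) tail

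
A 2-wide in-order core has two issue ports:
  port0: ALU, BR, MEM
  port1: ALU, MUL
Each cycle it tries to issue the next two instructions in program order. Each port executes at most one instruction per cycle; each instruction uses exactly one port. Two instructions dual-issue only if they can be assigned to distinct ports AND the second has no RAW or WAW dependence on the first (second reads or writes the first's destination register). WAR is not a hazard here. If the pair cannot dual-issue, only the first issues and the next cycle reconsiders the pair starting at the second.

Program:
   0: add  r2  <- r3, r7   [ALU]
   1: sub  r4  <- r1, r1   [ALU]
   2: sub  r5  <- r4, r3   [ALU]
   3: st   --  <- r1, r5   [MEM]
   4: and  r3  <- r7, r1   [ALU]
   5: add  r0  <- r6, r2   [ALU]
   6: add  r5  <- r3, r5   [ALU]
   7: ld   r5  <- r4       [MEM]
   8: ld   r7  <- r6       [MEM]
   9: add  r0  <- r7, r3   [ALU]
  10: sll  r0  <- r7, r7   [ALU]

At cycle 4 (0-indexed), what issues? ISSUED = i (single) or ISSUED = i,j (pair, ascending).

  cy0 -> i0&i1 (add.ALU;sub.ALU) dual
  cy1 -> i2 (sub.ALU) RAW r5
  cy2 -> i3&i4 (st.MEM;and.ALU) dual
  cy3 -> i5&i6 (add.ALU;add.ALU) dual
  cy4 -> i7 (ld.MEM) no-port MEM/MEM
  cy5 -> i8 (ld.MEM) RAW r7
  cy6 -> i9 (add.ALU) WAW r0
  cy7 -> i10 (sll.ALU) tail

ISSUED = 7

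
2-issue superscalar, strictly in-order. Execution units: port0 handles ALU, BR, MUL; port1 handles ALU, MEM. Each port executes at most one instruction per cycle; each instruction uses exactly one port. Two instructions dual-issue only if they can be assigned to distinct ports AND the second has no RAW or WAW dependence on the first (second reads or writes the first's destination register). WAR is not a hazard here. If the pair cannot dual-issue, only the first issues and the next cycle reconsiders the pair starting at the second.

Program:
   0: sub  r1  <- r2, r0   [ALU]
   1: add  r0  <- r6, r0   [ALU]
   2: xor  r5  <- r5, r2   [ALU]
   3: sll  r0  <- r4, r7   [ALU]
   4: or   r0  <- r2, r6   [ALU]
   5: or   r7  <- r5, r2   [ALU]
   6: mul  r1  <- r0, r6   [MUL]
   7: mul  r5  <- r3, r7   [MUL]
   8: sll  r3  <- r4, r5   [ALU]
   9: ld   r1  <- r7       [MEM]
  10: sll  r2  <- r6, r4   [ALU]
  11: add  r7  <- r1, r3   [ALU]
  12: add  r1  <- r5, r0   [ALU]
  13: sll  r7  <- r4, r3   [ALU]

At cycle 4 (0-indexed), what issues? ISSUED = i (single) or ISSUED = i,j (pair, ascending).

ISSUED = 7

t=0 i0,i1:sub.ALU/add.ALU ; 2-wide
t=1 i2,i3:xor.ALU/sll.ALU ; 2-wide
t=2 i4,i5:or.ALU/or.ALU ; 2-wide
t=3 i6:mul.MUL ; no-port MUL/MUL
t=4 i7:mul.MUL ; RAW r5
t=5 i8,i9:sll.ALU/ld.MEM ; 2-wide
t=6 i10,i11:sll.ALU/add.ALU ; 2-wide
t=7 i12,i13:add.ALU/sll.ALU ; 2-wide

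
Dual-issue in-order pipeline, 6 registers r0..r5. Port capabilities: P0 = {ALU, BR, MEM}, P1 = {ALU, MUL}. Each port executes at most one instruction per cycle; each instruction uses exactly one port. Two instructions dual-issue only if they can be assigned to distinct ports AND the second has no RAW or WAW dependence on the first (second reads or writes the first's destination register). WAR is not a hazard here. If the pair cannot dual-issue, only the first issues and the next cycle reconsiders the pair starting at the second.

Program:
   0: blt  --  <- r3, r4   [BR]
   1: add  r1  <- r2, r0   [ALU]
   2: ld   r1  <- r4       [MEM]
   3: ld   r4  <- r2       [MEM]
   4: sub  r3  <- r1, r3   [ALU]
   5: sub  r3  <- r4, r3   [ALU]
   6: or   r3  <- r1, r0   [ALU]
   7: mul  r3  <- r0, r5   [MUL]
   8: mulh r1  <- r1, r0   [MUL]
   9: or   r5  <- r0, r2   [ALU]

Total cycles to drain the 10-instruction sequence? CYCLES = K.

#0 head=0: blt/add i0+i1 2-wide
#1 head=2: ld i2 no-port MEM/MEM
#2 head=3: ld/sub i3+i4 2-wide
#3 head=5: sub i5 WAW r3
#4 head=6: or i6 WAW r3
#5 head=7: mul i7 no-port MUL/MUL
#6 head=8: mulh/or i8+i9 2-wide

CYCLES = 7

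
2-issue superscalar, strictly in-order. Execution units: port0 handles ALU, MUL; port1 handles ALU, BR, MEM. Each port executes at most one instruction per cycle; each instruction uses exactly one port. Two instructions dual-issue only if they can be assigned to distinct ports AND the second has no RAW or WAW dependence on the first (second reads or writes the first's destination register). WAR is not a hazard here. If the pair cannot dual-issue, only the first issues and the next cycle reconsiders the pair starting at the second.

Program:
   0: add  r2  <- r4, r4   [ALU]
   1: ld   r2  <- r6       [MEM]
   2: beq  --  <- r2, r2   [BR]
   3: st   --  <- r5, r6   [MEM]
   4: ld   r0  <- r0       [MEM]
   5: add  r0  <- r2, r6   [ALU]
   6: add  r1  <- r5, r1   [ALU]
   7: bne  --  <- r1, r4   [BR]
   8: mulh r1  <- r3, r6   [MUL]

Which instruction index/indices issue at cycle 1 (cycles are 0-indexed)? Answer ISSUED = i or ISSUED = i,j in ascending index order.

ISSUED = 1

  cy0 -> i0 (add) WAW r2
  cy1 -> i1 (ld) no-port MEM/BR
  cy2 -> i2 (beq) no-port BR/MEM
  cy3 -> i3 (st) no-port MEM/MEM
  cy4 -> i4 (ld) WAW r0
  cy5 -> i5&i6 (add add) 2-wide
  cy6 -> i7&i8 (bne mulh) 2-wide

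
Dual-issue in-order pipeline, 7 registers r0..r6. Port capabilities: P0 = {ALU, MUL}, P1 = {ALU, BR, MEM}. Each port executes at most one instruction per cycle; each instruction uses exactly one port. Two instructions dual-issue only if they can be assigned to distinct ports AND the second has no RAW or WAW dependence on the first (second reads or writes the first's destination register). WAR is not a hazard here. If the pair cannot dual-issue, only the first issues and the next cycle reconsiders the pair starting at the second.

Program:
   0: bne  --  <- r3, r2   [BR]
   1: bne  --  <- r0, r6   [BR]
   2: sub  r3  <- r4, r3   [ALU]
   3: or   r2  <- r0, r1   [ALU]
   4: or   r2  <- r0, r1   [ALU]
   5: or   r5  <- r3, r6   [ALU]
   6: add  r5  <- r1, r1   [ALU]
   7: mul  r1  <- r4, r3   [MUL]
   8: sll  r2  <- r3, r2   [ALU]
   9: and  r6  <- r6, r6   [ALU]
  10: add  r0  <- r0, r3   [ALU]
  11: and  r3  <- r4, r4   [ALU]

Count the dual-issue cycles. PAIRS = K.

PAIRS = 5

t=0 i0:bne ; no-port BR/BR
t=1 i1+i2:bne/sub ; pair
t=2 i3:or ; WAW r2
t=3 i4+i5:or/or ; pair
t=4 i6+i7:add/mul ; pair
t=5 i8+i9:sll/and ; pair
t=6 i10+i11:add/and ; pair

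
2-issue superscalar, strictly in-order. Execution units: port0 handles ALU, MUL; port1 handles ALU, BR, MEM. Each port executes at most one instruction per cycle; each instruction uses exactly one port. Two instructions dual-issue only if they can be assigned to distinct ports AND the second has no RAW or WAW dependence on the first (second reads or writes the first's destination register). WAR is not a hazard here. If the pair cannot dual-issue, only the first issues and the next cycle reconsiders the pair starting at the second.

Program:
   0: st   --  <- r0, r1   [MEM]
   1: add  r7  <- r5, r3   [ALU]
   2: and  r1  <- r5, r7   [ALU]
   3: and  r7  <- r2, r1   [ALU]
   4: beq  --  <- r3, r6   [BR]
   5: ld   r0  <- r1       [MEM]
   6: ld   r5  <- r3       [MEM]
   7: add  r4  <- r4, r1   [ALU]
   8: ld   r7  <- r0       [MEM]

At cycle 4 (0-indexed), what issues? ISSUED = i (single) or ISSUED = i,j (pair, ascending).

ISSUED = 6,7

t=0 i0/i1:st.MEM add.ALU ; 2-wide
t=1 i2:and.ALU ; RAW r1
t=2 i3/i4:and.ALU beq.BR ; 2-wide
t=3 i5:ld.MEM ; no-port MEM/MEM
t=4 i6/i7:ld.MEM add.ALU ; 2-wide
t=5 i8:ld.MEM ; tail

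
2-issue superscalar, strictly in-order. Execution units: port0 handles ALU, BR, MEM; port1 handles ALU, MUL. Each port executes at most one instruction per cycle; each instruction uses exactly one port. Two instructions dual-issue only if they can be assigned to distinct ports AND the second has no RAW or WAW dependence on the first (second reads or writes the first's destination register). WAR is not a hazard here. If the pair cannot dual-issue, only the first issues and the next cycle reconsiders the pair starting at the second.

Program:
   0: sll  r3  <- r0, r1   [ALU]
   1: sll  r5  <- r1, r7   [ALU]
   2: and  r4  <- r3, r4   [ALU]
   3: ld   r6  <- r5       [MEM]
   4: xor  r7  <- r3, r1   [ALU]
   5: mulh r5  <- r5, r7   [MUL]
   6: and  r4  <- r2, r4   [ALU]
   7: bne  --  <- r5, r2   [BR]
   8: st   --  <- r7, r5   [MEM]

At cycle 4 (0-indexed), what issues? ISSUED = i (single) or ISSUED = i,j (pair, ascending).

ISSUED = 7

  cy0 -> i0/i1 (sll sll) dual
  cy1 -> i2/i3 (and ld) dual
  cy2 -> i4 (xor) RAW r7
  cy3 -> i5/i6 (mulh and) dual
  cy4 -> i7 (bne) no-port BR/MEM
  cy5 -> i8 (st) tail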